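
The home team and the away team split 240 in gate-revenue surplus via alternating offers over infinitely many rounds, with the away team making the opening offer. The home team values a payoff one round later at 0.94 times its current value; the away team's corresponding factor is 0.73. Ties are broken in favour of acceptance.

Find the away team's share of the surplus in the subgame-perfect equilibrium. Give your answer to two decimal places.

45.89

In a stationary SPE each proposer offers the other exactly their discounted continuation value.
If the away team keeps x when proposing and the home team keeps y when proposing, then x = 240 − 0.94y and y = 240 − 0.73x.
Solving: x = 240(1 − 0.94) / (1 − 0.73·0.94) = 14.4 / 0.3138 ≈ 45.8891.
The home team gets 240 − 45.8891 ≈ 194.1109.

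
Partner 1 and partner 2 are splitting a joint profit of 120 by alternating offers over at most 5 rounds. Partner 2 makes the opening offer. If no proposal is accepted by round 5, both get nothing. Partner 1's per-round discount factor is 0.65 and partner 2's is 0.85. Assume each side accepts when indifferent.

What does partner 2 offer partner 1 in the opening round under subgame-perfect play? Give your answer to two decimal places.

18.16

Round 5 (partner 2 proposes): partner 1 will accept anything ≥ 0, so partner 2 offers 0 and keeps 120.
Round 4 (partner 1 proposes): partner 2 can get 120 next round, worth 0.85 × 120 = 102 now; partner 1 offers that and keeps 18.
Round 3 (partner 2 proposes): partner 1 can get 18 next round, worth 0.65 × 18 = 11.7 now. Partner 2 offers 11.7 and keeps 120 − 11.7 = 108.3.
Round 2 (partner 1 proposes): partner 2 can get 108.3 next round, worth 0.85 × 108.3 = 92.055 now. Partner 1 offers 92.055 and keeps 120 − 92.055 = 27.945.
Round 1 (partner 2 proposes): partner 1 can get 27.945 next round, worth 0.65 × 27.945 = 18.16425 now, so partner 2 offers 18.16425, keeping 101.83575.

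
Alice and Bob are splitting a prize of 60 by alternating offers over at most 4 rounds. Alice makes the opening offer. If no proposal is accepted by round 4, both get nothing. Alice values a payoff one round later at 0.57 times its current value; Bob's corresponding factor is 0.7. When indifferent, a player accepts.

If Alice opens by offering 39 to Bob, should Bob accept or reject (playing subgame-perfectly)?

Accept

Work out Bob's continuation value if the offer is rejected.
Round 4 (Bob proposes): rejection yields 0 for Alice; Bob offers 0 and keeps 60.
Round 3 (Alice proposes): Bob can get 60 next round, worth 0.7 × 60 = 42 now, so Alice offers 42, keeping 18.
Round 2 (Bob proposes): Alice can get 18 next round, worth 0.57 × 18 = 10.26 now. Bob offers 10.26 and keeps 60 − 10.26 = 49.74.
So by rejecting in round 1, Bob gets 49.74 next round, worth 0.7 × 49.74 = 34.818 now.
Offer 39 ≥ 34.818, so Bob accepts.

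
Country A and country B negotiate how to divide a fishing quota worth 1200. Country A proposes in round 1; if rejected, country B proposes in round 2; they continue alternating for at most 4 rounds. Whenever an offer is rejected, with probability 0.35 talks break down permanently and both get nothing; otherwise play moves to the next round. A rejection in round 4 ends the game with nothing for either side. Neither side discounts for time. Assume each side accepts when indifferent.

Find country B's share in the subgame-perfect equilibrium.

602.55

Round 4 (country B proposes): country A will accept anything ≥ 0, so country B offers 0 and keeps 1200.
Round 3 (country A proposes): rejecting gives country B an expected 0.65 × 1200 = 780, so country A offers 780, keeping 420.
Round 2 (country B proposes): rejecting gives country A an expected 0.65 × 420 = 273. Country B offers 273 and keeps 1200 − 273 = 927.
Round 1 (country A proposes): rejecting gives country B an expected 0.65 × 927 = 602.55; country A offers that and keeps 597.45.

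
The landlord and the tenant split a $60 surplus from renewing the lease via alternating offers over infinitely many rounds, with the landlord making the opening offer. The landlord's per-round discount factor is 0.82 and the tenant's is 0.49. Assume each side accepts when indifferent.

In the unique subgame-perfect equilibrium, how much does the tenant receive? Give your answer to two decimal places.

Let x be the landlord's share when the landlord proposes and y be the tenant's share when the tenant proposes.
The tenant accepts iff offered ≥ 0.49·y, so x = 60 − 0.49y. Symmetrically y = 60 − 0.82x.
Substituting: x = 60 − 0.49(60 − 0.82x), giving x(1 − 0.82·0.49) = 60(1 − 0.49).
So x = 60 × 0.51 / 0.5982 ≈ 51.1535, and the tenant receives 60 − x ≈ 8.8465.

8.85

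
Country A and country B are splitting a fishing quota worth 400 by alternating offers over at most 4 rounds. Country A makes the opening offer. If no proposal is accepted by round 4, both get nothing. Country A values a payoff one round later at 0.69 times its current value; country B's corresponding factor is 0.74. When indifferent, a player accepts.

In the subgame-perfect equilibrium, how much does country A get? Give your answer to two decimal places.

157.10

By backward induction:
Round 4 (country B proposes): country A will accept anything ≥ 0, so country B offers 0 and keeps 400.
Round 3 (country A proposes): country B can get 400 next round, worth 0.74 × 400 = 296 now. Country A offers 296 and keeps 400 − 296 = 104.
Round 2 (country B proposes): country A can get 104 next round, worth 0.69 × 104 = 71.76 now; country B offers that and keeps 328.24.
Round 1 (country A proposes): country B can get 328.24 next round, worth 0.74 × 328.24 = 242.8976 now; country A offers that and keeps 157.1024.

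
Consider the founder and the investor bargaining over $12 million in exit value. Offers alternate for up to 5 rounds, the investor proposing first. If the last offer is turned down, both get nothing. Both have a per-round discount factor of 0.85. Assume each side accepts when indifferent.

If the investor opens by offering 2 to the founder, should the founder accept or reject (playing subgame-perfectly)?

Reject

Work out the founder's continuation value if the offer is rejected.
Round 5 (the investor proposes): the founder will accept anything ≥ 0, so the investor offers 0 and keeps 12.
Round 4 (the founder proposes): the investor can get 12 next round, worth 0.85 × 12 = 10.2 now. The founder offers 10.2 and keeps 12 − 10.2 = 1.8.
Round 3 (the investor proposes): the founder can get 1.8 next round, worth 0.85 × 1.8 = 1.53 now; the investor offers that and keeps 10.47.
Round 2 (the founder proposes): the investor can get 10.47 next round, worth 0.85 × 10.47 = 8.8995 now; the founder offers that and keeps 3.1005.
So by rejecting in round 1, the founder gets 3.1005 next round, worth 0.85 × 3.1005 = 2.635425 now.
Offer 2 < 2.635425, so the founder rejects.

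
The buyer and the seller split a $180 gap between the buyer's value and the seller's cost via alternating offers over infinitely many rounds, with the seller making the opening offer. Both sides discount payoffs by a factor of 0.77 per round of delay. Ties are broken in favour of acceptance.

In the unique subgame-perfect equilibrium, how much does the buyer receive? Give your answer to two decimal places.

Let x be the seller's share when the seller proposes and y be the buyer's share when the buyer proposes.
The buyer accepts iff offered ≥ 0.77·y, so x = 180 − 0.77y. Symmetrically y = 180 − 0.77x.
Substituting: x = 180 − 0.77(180 − 0.77x), giving x(1 − 0.77·0.77) = 180(1 − 0.77).
So x = 180 × 0.23 / 0.4071 ≈ 101.6949, and the buyer receives 180 − x ≈ 78.3051.

78.31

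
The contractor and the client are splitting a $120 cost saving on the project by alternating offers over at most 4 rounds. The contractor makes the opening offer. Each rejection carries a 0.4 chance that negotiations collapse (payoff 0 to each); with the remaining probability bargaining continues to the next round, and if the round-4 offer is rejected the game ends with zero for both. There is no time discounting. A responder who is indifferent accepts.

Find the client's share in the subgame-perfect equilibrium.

54.72

Round 4 (the client proposes): the contractor will accept anything ≥ 0, so the client offers 0 and keeps 120.
Round 3 (the contractor proposes): rejecting gives the client an expected 0.6 × 120 = 72, so the contractor offers 72, keeping 48.
Round 2 (the client proposes): rejecting gives the contractor an expected 0.6 × 48 = 28.8; the client offers that and keeps 91.2.
Round 1 (the contractor proposes): rejecting gives the client an expected 0.6 × 91.2 = 54.72, so the contractor offers 54.72, keeping 65.28.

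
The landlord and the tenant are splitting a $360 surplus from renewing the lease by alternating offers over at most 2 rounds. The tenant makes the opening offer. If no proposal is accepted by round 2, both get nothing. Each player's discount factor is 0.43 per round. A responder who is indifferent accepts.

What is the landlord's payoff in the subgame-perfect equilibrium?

Work backward from the last round.
Round 2 (the landlord proposes): the tenant will accept anything ≥ 0, so the landlord offers 0 and keeps 360.
Round 1 (the tenant proposes): the landlord can get 360 next round, worth 0.43 × 360 = 154.8 now. The tenant offers 154.8 and keeps 360 − 154.8 = 205.2.

154.8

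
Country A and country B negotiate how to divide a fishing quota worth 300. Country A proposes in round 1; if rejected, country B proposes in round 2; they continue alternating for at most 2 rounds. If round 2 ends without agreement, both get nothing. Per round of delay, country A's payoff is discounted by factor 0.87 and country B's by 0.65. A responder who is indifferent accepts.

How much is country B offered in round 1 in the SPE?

195

Round 2 (country B proposes): country A will accept anything ≥ 0, so country B offers 0 and keeps 300.
Round 1 (country A proposes): country B can get 300 next round, worth 0.65 × 300 = 195 now, so country A offers 195, keeping 105.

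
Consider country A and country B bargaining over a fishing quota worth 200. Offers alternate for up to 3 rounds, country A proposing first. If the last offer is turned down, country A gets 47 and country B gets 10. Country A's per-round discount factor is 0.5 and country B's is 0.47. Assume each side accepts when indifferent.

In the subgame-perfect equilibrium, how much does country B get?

Solve by backward induction from round 3.
Round 3 (country A proposes): country B gets 10 if talks fail, so country A offers 10 and keeps 190.
Round 2 (country B proposes): country A can get 190 next round, worth 0.5 × 190 = 95 now; country B offers that and keeps 105.
Round 1 (country A proposes): country B can get 105 next round, worth 0.47 × 105 = 49.35 now, so country A offers 49.35, keeping 150.65.

49.35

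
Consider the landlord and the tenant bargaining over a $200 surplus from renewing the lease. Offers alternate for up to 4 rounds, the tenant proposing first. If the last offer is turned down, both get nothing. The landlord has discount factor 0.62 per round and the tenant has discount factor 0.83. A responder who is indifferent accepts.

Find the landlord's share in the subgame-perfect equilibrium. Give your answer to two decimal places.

84.89

Round 4 (the landlord proposes): the tenant will accept anything ≥ 0, so the landlord offers 0 and keeps 200.
Round 3 (the tenant proposes): the landlord can get 200 next round, worth 0.62 × 200 = 124 now. The tenant offers 124 and keeps 200 − 124 = 76.
Round 2 (the landlord proposes): the tenant can get 76 next round, worth 0.83 × 76 = 63.08 now; the landlord offers that and keeps 136.92.
Round 1 (the tenant proposes): the landlord can get 136.92 next round, worth 0.62 × 136.92 = 84.8904 now; the tenant offers that and keeps 115.1096.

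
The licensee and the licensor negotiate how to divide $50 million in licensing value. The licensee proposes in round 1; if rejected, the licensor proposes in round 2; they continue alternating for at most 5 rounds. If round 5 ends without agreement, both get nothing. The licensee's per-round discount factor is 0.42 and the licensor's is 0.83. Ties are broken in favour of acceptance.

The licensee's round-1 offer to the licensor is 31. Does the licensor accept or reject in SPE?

Reject

Round 5 (the licensee proposes): the licensor will accept anything ≥ 0, so the licensee offers 0 and keeps 50.
Round 4 (the licensor proposes): the licensee can get 50 next round, worth 0.42 × 50 = 21 now, so the licensor offers 21, keeping 29.
Round 3 (the licensee proposes): the licensor can get 29 next round, worth 0.83 × 29 = 24.07 now. The licensee offers 24.07 and keeps 50 − 24.07 = 25.93.
Round 2 (the licensor proposes): the licensee can get 25.93 next round, worth 0.42 × 25.93 = 10.8906 now, so the licensor offers 10.8906, keeping 39.1094.
So by rejecting in round 1, the licensor gets 39.1094 next round, worth 0.83 × 39.1094 = 32.460802 now.
Offer 31 < 32.460802, so the licensor rejects.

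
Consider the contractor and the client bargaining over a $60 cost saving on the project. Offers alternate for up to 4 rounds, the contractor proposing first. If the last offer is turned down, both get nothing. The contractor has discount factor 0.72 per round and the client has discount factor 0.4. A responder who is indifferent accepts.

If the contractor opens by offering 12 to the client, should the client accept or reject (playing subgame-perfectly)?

Round 4 (the client proposes): the contractor will accept anything ≥ 0, so the client offers 0 and keeps 60.
Round 3 (the contractor proposes): the client can get 60 next round, worth 0.4 × 60 = 24 now; the contractor offers that and keeps 36.
Round 2 (the client proposes): the contractor can get 36 next round, worth 0.72 × 36 = 25.92 now, so the client offers 25.92, keeping 34.08.
So by rejecting in round 1, the client gets 34.08 next round, worth 0.4 × 34.08 = 13.632 now.
Offer 12 < 13.632, so the client rejects.

Reject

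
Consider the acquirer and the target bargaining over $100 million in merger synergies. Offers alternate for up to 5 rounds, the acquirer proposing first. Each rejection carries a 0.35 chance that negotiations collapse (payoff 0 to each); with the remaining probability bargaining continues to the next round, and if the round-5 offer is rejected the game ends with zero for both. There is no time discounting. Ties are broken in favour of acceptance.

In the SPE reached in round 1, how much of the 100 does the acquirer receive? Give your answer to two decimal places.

By backward induction:
Round 5 (the acquirer proposes): rejection yields 0 for the target; the acquirer offers 0 and keeps 100.
Round 4 (the target proposes): rejecting gives the acquirer an expected 0.65 × 100 = 65, so the target offers 65, keeping 35.
Round 3 (the acquirer proposes): rejecting gives the target an expected 0.65 × 35 = 22.75. The acquirer offers 22.75 and keeps 100 − 22.75 = 77.25.
Round 2 (the target proposes): rejecting gives the acquirer an expected 0.65 × 77.25 = 50.2125; the target offers that and keeps 49.7875.
Round 1 (the acquirer proposes): rejecting gives the target an expected 0.65 × 49.7875 = 32.361875, so the acquirer offers 32.361875, keeping 67.638125.

67.64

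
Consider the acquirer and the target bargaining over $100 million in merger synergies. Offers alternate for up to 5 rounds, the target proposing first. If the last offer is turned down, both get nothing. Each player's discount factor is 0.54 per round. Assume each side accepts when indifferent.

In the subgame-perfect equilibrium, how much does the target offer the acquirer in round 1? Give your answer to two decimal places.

32.08

Round 5 (the target proposes): the acquirer will accept anything ≥ 0, so the target offers 0 and keeps 100.
Round 4 (the acquirer proposes): the target can get 100 next round, worth 0.54 × 100 = 54 now; the acquirer offers that and keeps 46.
Round 3 (the target proposes): the acquirer can get 46 next round, worth 0.54 × 46 = 24.84 now; the target offers that and keeps 75.16.
Round 2 (the acquirer proposes): the target can get 75.16 next round, worth 0.54 × 75.16 = 40.5864 now, so the acquirer offers 40.5864, keeping 59.4136.
Round 1 (the target proposes): the acquirer can get 59.4136 next round, worth 0.54 × 59.4136 = 32.083344 now. The target offers 32.083344 and keeps 100 − 32.083344 = 67.916656.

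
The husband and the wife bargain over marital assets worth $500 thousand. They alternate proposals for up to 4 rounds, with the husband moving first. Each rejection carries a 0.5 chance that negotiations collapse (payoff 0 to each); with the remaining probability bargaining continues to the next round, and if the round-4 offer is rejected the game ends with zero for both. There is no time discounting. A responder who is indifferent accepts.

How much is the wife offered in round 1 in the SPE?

187.5

Round 4 (the wife proposes): the husband will accept anything ≥ 0, so the wife offers 0 and keeps 500.
Round 3 (the husband proposes): rejecting gives the wife an expected 0.5 × 500 = 250. The husband offers 250 and keeps 500 − 250 = 250.
Round 2 (the wife proposes): rejecting gives the husband an expected 0.5 × 250 = 125; the wife offers that and keeps 375.
Round 1 (the husband proposes): rejecting gives the wife an expected 0.5 × 375 = 187.5, so the husband offers 187.5, keeping 312.5.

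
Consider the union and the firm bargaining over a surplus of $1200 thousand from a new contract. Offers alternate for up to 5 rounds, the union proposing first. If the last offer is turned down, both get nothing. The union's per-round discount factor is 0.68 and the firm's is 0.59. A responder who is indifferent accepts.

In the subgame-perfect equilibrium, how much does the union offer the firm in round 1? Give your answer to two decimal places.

Round 5 (the union proposes): the firm will accept anything ≥ 0, so the union offers 0 and keeps 1200.
Round 4 (the firm proposes): the union can get 1200 next round, worth 0.68 × 1200 = 816 now; the firm offers that and keeps 384.
Round 3 (the union proposes): the firm can get 384 next round, worth 0.59 × 384 = 226.56 now; the union offers that and keeps 973.44.
Round 2 (the firm proposes): the union can get 973.44 next round, worth 0.68 × 973.44 = 661.9392 now. The firm offers 661.9392 and keeps 1200 − 661.9392 = 538.0608.
Round 1 (the union proposes): the firm can get 538.0608 next round, worth 0.59 × 538.0608 = 317.455872 now. The union offers 317.455872 and keeps 1200 − 317.455872 = 882.544128.

317.46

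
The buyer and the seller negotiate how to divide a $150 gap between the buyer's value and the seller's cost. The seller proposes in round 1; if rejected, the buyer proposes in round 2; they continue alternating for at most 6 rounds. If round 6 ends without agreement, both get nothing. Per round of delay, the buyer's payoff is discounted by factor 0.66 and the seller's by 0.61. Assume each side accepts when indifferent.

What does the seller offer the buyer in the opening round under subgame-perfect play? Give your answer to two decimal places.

70.20

Round 6 (the buyer proposes): the seller will accept anything ≥ 0, so the buyer offers 0 and keeps 150.
Round 5 (the seller proposes): the buyer can get 150 next round, worth 0.66 × 150 = 99 now; the seller offers that and keeps 51.
Round 4 (the buyer proposes): the seller can get 51 next round, worth 0.61 × 51 = 31.11 now; the buyer offers that and keeps 118.89.
Round 3 (the seller proposes): the buyer can get 118.89 next round, worth 0.66 × 118.89 = 78.4674 now, so the seller offers 78.4674, keeping 71.5326.
Round 2 (the buyer proposes): the seller can get 71.5326 next round, worth 0.61 × 71.5326 = 43.634886 now, so the buyer offers 43.634886, keeping 106.365114.
Round 1 (the seller proposes): the buyer can get 106.365114 next round, worth 0.66 × 106.365114 = 70.20097524 now; the seller offers that and keeps 79.79902476.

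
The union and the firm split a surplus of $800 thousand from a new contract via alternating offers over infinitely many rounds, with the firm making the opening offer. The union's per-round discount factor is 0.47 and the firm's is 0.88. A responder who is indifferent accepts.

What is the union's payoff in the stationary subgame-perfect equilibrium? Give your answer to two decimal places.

When the firm proposes, the union accepts any offer worth at least 0.47 times what the union would get by proposing next round; and vice versa.
This gives x = 800 − 0.47y and y = 800 − 0.88x, where x and y are each side's share when it proposes.
Hence (1 − 0.47·0.88)x = 800(1 − 0.47), i.e. 0.5864·x = 424.
x ≈ 723.0559; the union's share is 800 − x ≈ 76.9441.

76.94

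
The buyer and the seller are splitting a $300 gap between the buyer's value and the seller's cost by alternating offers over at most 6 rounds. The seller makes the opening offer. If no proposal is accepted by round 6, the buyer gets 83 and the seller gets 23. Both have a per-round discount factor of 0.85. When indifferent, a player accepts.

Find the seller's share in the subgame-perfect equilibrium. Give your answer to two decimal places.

Round 6 (the buyer proposes): the seller gets 23 if talks fail, so the buyer offers 23 and keeps 277.
Round 5 (the seller proposes): the buyer can get 277 next round, worth 0.85 × 277 = 235.45 now. The seller offers 235.45 and keeps 300 − 235.45 = 64.55.
Round 4 (the buyer proposes): the seller can get 64.55 next round, worth 0.85 × 64.55 = 54.8675 now, so the buyer offers 54.8675, keeping 245.1325.
Round 3 (the seller proposes): the buyer can get 245.1325 next round, worth 0.85 × 245.1325 = 208.362625 now. The seller offers 208.362625 and keeps 300 − 208.362625 = 91.637375.
Round 2 (the buyer proposes): the seller can get 91.637375 next round, worth 0.85 × 91.637375 = 77.89176875 now; the buyer offers that and keeps 222.10823125.
Round 1 (the seller proposes): the buyer can get 222.10823125 next round, worth 0.85 × 222.10823125 = 188.7919965625 now, so the seller offers 188.7919965625, keeping 111.2080034375.

111.21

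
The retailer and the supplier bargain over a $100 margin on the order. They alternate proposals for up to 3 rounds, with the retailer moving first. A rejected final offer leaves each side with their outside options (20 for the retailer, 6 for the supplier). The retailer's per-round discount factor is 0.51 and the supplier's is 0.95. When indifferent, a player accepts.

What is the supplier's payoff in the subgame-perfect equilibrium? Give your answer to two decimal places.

Round 3 (the retailer proposes): the supplier gets 6 if talks fail, so the retailer offers 6 and keeps 94.
Round 2 (the supplier proposes): the retailer can get 94 next round, worth 0.51 × 94 = 47.94 now, so the supplier offers 47.94, keeping 52.06.
Round 1 (the retailer proposes): the supplier can get 52.06 next round, worth 0.95 × 52.06 = 49.457 now; the retailer offers that and keeps 50.543.

49.46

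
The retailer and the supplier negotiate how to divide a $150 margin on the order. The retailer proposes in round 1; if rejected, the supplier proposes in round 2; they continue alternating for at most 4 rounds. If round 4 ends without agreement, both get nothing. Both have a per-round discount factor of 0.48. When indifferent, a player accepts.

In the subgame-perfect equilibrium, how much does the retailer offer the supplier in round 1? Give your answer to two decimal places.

Round 4 (the supplier proposes): the retailer will accept anything ≥ 0, so the supplier offers 0 and keeps 150.
Round 3 (the retailer proposes): the supplier can get 150 next round, worth 0.48 × 150 = 72 now, so the retailer offers 72, keeping 78.
Round 2 (the supplier proposes): the retailer can get 78 next round, worth 0.48 × 78 = 37.44 now; the supplier offers that and keeps 112.56.
Round 1 (the retailer proposes): the supplier can get 112.56 next round, worth 0.48 × 112.56 = 54.0288 now; the retailer offers that and keeps 95.9712.

54.03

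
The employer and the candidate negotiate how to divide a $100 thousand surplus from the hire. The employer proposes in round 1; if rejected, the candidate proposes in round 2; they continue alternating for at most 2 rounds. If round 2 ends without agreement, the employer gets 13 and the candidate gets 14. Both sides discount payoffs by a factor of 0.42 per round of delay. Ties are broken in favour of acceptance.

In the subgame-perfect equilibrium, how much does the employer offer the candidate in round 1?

Round 2 (the candidate proposes): the employer gets 13 if talks fail, so the candidate offers 13 and keeps 87.
Round 1 (the employer proposes): the candidate can get 87 next round, worth 0.42 × 87 = 36.54 now. The employer offers 36.54 and keeps 100 − 36.54 = 63.46.

36.54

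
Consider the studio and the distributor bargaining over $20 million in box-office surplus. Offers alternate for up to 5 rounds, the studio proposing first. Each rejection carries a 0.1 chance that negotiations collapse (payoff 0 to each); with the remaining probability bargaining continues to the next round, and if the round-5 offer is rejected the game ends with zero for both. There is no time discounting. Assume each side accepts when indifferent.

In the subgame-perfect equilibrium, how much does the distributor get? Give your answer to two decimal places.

Round 5 (the studio proposes): the distributor will accept anything ≥ 0, so the studio offers 0 and keeps 20.
Round 4 (the distributor proposes): rejecting gives the studio an expected 0.9 × 20 = 18; the distributor offers that and keeps 2.
Round 3 (the studio proposes): rejecting gives the distributor an expected 0.9 × 2 = 1.8. The studio offers 1.8 and keeps 20 − 1.8 = 18.2.
Round 2 (the distributor proposes): rejecting gives the studio an expected 0.9 × 18.2 = 16.38, so the distributor offers 16.38, keeping 3.62.
Round 1 (the studio proposes): rejecting gives the distributor an expected 0.9 × 3.62 = 3.258; the studio offers that and keeps 16.742.

3.26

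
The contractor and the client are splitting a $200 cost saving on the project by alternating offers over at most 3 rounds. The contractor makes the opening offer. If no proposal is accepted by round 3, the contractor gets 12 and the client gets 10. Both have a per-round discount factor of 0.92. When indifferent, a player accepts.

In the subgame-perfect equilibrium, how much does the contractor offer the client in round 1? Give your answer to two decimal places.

Round 3 (the contractor proposes): the client gets 10 if talks fail, so the contractor offers 10 and keeps 190.
Round 2 (the client proposes): the contractor can get 190 next round, worth 0.92 × 190 = 174.8 now. The client offers 174.8 and keeps 200 − 174.8 = 25.2.
Round 1 (the contractor proposes): the client can get 25.2 next round, worth 0.92 × 25.2 = 23.184 now. The contractor offers 23.184 and keeps 200 − 23.184 = 176.816.

23.18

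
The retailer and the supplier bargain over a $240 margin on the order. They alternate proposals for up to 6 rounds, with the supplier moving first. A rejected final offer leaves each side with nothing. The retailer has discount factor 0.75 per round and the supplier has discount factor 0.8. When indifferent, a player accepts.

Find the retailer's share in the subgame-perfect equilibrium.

By backward induction:
Round 6 (the retailer proposes): the supplier will accept anything ≥ 0, so the retailer offers 0 and keeps 240.
Round 5 (the supplier proposes): the retailer can get 240 next round, worth 0.75 × 240 = 180 now. The supplier offers 180 and keeps 240 − 180 = 60.
Round 4 (the retailer proposes): the supplier can get 60 next round, worth 0.8 × 60 = 48 now, so the retailer offers 48, keeping 192.
Round 3 (the supplier proposes): the retailer can get 192 next round, worth 0.75 × 192 = 144 now, so the supplier offers 144, keeping 96.
Round 2 (the retailer proposes): the supplier can get 96 next round, worth 0.8 × 96 = 76.8 now. The retailer offers 76.8 and keeps 240 − 76.8 = 163.2.
Round 1 (the supplier proposes): the retailer can get 163.2 next round, worth 0.75 × 163.2 = 122.4 now. The supplier offers 122.4 and keeps 240 − 122.4 = 117.6.

122.4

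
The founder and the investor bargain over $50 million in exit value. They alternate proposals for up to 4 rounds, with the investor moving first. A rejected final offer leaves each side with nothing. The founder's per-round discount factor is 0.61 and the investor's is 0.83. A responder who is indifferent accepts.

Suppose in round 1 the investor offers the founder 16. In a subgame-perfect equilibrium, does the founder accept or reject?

Reject

Work out the founder's continuation value if the offer is rejected.
Round 4 (the founder proposes): the investor will accept anything ≥ 0, so the founder offers 0 and keeps 50.
Round 3 (the investor proposes): the founder can get 50 next round, worth 0.61 × 50 = 30.5 now; the investor offers that and keeps 19.5.
Round 2 (the founder proposes): the investor can get 19.5 next round, worth 0.83 × 19.5 = 16.185 now, so the founder offers 16.185, keeping 33.815.
So by rejecting in round 1, the founder gets 33.815 next round, worth 0.61 × 33.815 = 20.62715 now.
Offer 16 < 20.62715, so the founder rejects.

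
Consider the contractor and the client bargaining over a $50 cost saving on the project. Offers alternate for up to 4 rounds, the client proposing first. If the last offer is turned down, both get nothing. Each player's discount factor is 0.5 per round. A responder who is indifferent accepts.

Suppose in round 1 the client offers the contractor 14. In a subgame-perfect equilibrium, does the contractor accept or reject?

Reject

Round 4 (the contractor proposes): the client will accept anything ≥ 0, so the contractor offers 0 and keeps 50.
Round 3 (the client proposes): the contractor can get 50 next round, worth 0.5 × 50 = 25 now, so the client offers 25, keeping 25.
Round 2 (the contractor proposes): the client can get 25 next round, worth 0.5 × 25 = 12.5 now, so the contractor offers 12.5, keeping 37.5.
So by rejecting in round 1, the contractor gets 37.5 next round, worth 0.5 × 37.5 = 18.75 now.
Offer 14 < 18.75, so the contractor rejects.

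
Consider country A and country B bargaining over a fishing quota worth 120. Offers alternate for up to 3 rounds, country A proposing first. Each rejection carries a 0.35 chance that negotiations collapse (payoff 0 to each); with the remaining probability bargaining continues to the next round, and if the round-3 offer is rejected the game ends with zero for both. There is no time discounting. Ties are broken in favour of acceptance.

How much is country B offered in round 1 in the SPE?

27.3

Round 3 (country A proposes): rejection yields 0 for country B; country A offers 0 and keeps 120.
Round 2 (country B proposes): rejecting gives country A an expected 0.65 × 120 = 78; country B offers that and keeps 42.
Round 1 (country A proposes): rejecting gives country B an expected 0.65 × 42 = 27.3, so country A offers 27.3, keeping 92.7.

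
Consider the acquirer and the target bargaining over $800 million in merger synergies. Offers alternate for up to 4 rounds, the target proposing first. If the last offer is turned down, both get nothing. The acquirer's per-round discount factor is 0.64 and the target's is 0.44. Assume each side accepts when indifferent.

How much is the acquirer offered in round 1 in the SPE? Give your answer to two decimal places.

By backward induction:
Round 4 (the acquirer proposes): the target will accept anything ≥ 0, so the acquirer offers 0 and keeps 800.
Round 3 (the target proposes): the acquirer can get 800 next round, worth 0.64 × 800 = 512 now, so the target offers 512, keeping 288.
Round 2 (the acquirer proposes): the target can get 288 next round, worth 0.44 × 288 = 126.72 now, so the acquirer offers 126.72, keeping 673.28.
Round 1 (the target proposes): the acquirer can get 673.28 next round, worth 0.64 × 673.28 = 430.8992 now, so the target offers 430.8992, keeping 369.1008.

430.90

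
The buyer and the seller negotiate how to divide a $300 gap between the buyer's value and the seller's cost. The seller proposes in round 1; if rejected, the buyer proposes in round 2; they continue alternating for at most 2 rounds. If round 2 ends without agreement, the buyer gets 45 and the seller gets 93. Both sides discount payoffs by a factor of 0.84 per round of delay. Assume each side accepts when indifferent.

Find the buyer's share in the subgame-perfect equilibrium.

173.88

Solve by backward induction from round 2.
Round 2 (the buyer proposes): the seller gets 93 if talks fail, so the buyer offers 93 and keeps 207.
Round 1 (the seller proposes): the buyer can get 207 next round, worth 0.84 × 207 = 173.88 now; the seller offers that and keeps 126.12.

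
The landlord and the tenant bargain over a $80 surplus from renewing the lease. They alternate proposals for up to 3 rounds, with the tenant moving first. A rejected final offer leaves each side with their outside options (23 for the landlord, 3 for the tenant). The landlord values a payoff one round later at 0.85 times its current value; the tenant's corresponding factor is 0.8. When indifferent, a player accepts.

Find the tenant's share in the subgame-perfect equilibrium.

50.76

Work backward from the last round.
Round 3 (the tenant proposes): the landlord gets 23 if talks fail, so the tenant offers 23 and keeps 57.
Round 2 (the landlord proposes): the tenant can get 57 next round, worth 0.8 × 57 = 45.6 now; the landlord offers that and keeps 34.4.
Round 1 (the tenant proposes): the landlord can get 34.4 next round, worth 0.85 × 34.4 = 29.24 now, so the tenant offers 29.24, keeping 50.76.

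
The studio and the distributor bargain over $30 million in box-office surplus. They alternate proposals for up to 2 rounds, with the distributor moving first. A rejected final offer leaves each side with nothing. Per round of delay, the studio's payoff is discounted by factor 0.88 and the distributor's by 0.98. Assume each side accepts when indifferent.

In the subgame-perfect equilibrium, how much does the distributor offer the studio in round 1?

26.4

Round 2 (the studio proposes): rejection yields 0 for the distributor; the studio offers 0 and keeps 30.
Round 1 (the distributor proposes): the studio can get 30 next round, worth 0.88 × 30 = 26.4 now. The distributor offers 26.4 and keeps 30 − 26.4 = 3.6.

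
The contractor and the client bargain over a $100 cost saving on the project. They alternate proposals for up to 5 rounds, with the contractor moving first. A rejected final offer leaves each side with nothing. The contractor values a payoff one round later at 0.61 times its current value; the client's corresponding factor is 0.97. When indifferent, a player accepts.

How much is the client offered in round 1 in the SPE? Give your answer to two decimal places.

60.21

Round 5 (the contractor proposes): the client will accept anything ≥ 0, so the contractor offers 0 and keeps 100.
Round 4 (the client proposes): the contractor can get 100 next round, worth 0.61 × 100 = 61 now; the client offers that and keeps 39.
Round 3 (the contractor proposes): the client can get 39 next round, worth 0.97 × 39 = 37.83 now; the contractor offers that and keeps 62.17.
Round 2 (the client proposes): the contractor can get 62.17 next round, worth 0.61 × 62.17 = 37.9237 now; the client offers that and keeps 62.0763.
Round 1 (the contractor proposes): the client can get 62.0763 next round, worth 0.97 × 62.0763 = 60.214011 now. The contractor offers 60.214011 and keeps 100 − 60.214011 = 39.785989.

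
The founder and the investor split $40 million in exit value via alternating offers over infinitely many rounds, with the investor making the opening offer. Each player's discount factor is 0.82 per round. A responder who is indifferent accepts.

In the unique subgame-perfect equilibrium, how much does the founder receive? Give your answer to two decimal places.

Let x be the investor's share when the investor proposes and y be the founder's share when the founder proposes.
The founder accepts iff offered ≥ 0.82·y, so x = 40 − 0.82y. Symmetrically y = 40 − 0.82x.
Substituting: x = 40 − 0.82(40 − 0.82x), giving x(1 − 0.82·0.82) = 40(1 − 0.82).
So x = 40 × 0.18 / 0.3276 ≈ 21.9780, and the founder receives 40 − x ≈ 18.0220.

18.02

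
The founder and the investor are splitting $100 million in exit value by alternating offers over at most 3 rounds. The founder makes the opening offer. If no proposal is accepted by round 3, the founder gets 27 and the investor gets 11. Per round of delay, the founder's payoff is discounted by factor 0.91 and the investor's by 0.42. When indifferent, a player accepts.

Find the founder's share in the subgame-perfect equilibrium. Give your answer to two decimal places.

92.02

Round 3 (the founder proposes): the investor gets 11 if talks fail, so the founder offers 11 and keeps 89.
Round 2 (the investor proposes): the founder can get 89 next round, worth 0.91 × 89 = 80.99 now, so the investor offers 80.99, keeping 19.01.
Round 1 (the founder proposes): the investor can get 19.01 next round, worth 0.42 × 19.01 = 7.9842 now. The founder offers 7.9842 and keeps 100 − 7.9842 = 92.0158.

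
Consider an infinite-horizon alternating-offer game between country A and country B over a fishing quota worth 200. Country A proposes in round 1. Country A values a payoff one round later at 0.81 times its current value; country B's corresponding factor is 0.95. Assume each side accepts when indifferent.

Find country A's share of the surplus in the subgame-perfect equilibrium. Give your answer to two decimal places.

43.38

Let x be country A's share when country A proposes and y be country B's share when country B proposes.
Country B accepts iff offered ≥ 0.95·y, so x = 200 − 0.95y. Symmetrically y = 200 − 0.81x.
Substituting: x = 200 − 0.95(200 − 0.81x), giving x(1 − 0.81·0.95) = 200(1 − 0.95).
So x = 200 × 0.05 / 0.2305 ≈ 43.3839, and country B receives 200 − x ≈ 156.6161.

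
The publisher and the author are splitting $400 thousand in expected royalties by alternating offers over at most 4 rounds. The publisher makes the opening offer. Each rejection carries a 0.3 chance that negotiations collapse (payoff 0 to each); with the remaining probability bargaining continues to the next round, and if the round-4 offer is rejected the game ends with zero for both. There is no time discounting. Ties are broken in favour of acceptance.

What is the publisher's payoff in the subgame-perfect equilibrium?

178.8

Round 4 (the author proposes): rejection yields 0 for the publisher; the author offers 0 and keeps 400.
Round 3 (the publisher proposes): rejecting gives the author an expected 0.7 × 400 = 280; the publisher offers that and keeps 120.
Round 2 (the author proposes): rejecting gives the publisher an expected 0.7 × 120 = 84; the author offers that and keeps 316.
Round 1 (the publisher proposes): rejecting gives the author an expected 0.7 × 316 = 221.2. The publisher offers 221.2 and keeps 400 − 221.2 = 178.8.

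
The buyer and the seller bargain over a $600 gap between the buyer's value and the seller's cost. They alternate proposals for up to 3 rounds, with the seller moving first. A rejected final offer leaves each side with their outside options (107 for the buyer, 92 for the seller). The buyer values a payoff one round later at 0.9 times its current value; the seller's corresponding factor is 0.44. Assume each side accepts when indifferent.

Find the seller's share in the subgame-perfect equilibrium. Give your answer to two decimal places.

Round 3 (the seller proposes): the buyer gets 107 if talks fail, so the seller offers 107 and keeps 493.
Round 2 (the buyer proposes): the seller can get 493 next round, worth 0.44 × 493 = 216.92 now, so the buyer offers 216.92, keeping 383.08.
Round 1 (the seller proposes): the buyer can get 383.08 next round, worth 0.9 × 383.08 = 344.772 now; the seller offers that and keeps 255.228.

255.23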